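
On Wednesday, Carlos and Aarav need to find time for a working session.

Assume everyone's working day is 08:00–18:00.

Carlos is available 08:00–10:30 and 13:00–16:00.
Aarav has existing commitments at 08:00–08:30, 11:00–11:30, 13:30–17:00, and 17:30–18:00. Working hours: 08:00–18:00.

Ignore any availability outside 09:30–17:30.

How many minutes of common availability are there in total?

Aarav free within 08:00–18:00: 08:30–11:00, 11:30–13:30, 17:00–17:30.
Carlos ∩ Aarav: 08:30–10:30, 13:00–13:30.
Restricted to 09:30–17:30: 09:30–10:30, 13:00–13:30.
Total common minutes: 60 + 30 = 90.

90 minutes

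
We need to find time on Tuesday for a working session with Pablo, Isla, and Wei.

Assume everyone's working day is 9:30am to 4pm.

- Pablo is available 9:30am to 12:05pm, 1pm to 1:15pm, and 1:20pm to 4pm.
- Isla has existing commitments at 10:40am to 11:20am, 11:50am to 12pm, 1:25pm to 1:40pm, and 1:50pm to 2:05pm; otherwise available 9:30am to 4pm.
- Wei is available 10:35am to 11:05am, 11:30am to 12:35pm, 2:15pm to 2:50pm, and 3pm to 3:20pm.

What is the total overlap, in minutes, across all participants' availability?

Isla free within 09:30–16:00: 09:30–10:40, 11:20–11:50, 12:00–13:25, 13:40–13:50, 14:05–16:00.
Pablo ∩ Isla: 09:30–10:40, 11:20–11:50, 12:00–12:05, 13:00–13:15, 13:20–13:25, 13:40–13:50, 14:05–16:00.
Pablo ∩ Isla ∩ Wei: 10:35–10:40, 11:30–11:50, 12:00–12:05, 14:15–14:50, 15:00–15:20.
Total common minutes: 5 + 20 + 5 + 35 + 20 = 85.

85 minutes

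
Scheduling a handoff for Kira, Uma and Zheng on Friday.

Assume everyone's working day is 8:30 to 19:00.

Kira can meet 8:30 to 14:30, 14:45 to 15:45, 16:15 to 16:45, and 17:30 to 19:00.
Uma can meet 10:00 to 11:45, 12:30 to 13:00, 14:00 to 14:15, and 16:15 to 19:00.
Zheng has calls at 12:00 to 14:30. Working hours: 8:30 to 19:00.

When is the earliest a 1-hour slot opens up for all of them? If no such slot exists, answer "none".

Zheng free within 08:30–19:00: 08:30–12:00, 14:30–19:00.
Kira ∩ Uma: 10:00–11:45, 12:30–13:00, 14:00–14:15, 16:15–16:45, 17:30–19:00.
Kira ∩ Uma ∩ Zheng: 10:00–11:45, 16:15–16:45, 17:30–19:00.
Windows ≥ 60 min: 10:00–11:45, 17:30–19:00.
Earliest such window starts at 10:00.

10:00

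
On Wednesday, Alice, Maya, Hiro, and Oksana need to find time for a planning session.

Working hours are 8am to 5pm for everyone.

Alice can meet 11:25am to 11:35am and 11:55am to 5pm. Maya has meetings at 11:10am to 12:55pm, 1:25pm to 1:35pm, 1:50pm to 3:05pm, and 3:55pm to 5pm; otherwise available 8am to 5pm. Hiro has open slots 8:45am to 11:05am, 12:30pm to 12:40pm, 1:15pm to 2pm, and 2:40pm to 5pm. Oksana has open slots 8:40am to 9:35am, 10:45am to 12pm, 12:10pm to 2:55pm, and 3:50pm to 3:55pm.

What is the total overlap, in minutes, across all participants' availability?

Maya free within 08:00–17:00: 08:00–11:10, 12:55–13:25, 13:35–13:50, 15:05–15:55.
Alice ∩ Maya: 12:55–13:25, 13:35–13:50, 15:05–15:55.
Alice ∩ Maya ∩ Hiro: 13:15–13:25, 13:35–13:50, 15:05–15:55.
Alice ∩ Maya ∩ Hiro ∩ Oksana: 13:15–13:25, 13:35–13:50, 15:50–15:55.
Total common minutes: 10 + 15 + 5 = 30.

30 minutes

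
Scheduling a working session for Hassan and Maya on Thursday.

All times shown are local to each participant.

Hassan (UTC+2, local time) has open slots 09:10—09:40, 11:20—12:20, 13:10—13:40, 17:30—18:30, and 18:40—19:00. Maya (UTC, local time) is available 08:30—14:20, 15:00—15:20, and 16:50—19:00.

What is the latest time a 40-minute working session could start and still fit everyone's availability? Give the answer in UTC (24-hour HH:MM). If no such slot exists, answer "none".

Hassan → UTC: 07:10–07:40, 09:20–10:20, 11:10–11:40, 15:30–16:30, 16:40–17:00.
Maya → UTC: 08:30–14:20, 15:00–15:20, 16:50–19:00.
Hassan ∩ Maya: 09:20–10:20, 11:10–11:40, 16:50–17:00.
Windows ≥ 40 min: 09:20–10:20.
Latest start in the last window 09:20–10:20 is 10:20 − 40 min = 09:40.

09:40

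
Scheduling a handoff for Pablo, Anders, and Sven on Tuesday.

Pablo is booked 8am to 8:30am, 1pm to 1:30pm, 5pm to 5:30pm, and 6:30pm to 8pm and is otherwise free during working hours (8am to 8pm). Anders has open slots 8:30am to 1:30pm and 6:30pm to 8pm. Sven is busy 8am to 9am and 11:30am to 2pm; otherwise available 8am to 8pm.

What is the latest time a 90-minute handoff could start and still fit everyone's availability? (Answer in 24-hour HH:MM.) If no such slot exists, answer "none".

10:00

Pablo free within 08:00–20:00: 08:30–13:00, 13:30–17:00, 17:30–18:30.
Sven free within 08:00–20:00: 09:00–11:30, 14:00–20:00.
Pablo ∩ Anders: 08:30–13:00.
Pablo ∩ Anders ∩ Sven: 09:00–11:30.
Windows ≥ 90 min: 09:00–11:30.
Latest start in the last window 09:00–11:30 is 11:30 − 90 min = 10:00.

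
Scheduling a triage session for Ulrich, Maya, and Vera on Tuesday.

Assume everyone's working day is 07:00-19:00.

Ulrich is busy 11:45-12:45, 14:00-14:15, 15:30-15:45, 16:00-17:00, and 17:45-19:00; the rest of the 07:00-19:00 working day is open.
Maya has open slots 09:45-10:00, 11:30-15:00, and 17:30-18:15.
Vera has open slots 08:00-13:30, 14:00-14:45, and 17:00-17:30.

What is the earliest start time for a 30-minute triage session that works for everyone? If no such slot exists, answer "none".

12:45

Ulrich free within 07:00–19:00: 07:00–11:45, 12:45–14:00, 14:15–15:30, 15:45–16:00, 17:00–17:45.
Ulrich ∩ Maya: 09:45–10:00, 11:30–11:45, 12:45–14:00, 14:15–15:00, 17:30–17:45.
Ulrich ∩ Maya ∩ Vera: 09:45–10:00, 11:30–11:45, 12:45–13:30, 14:15–14:45.
Windows ≥ 30 min: 12:45–13:30, 14:15–14:45.
Earliest such window starts at 12:45.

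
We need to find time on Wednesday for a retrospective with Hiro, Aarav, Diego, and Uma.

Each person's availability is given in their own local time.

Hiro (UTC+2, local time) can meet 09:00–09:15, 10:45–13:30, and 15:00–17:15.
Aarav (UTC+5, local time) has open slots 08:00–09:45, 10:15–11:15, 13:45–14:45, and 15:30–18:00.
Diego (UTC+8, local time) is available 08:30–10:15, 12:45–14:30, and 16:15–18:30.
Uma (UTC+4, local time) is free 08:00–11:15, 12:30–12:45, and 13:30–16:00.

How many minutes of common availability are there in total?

15 minutes

Hiro → UTC: 07:00–07:15, 08:45–11:30, 13:00–15:15.
Aarav → UTC: 03:00–04:45, 05:15–06:15, 08:45–09:45, 10:30–13:00.
Diego → UTC: 00:30–02:15, 04:45–06:30, 08:15–10:30.
Uma → UTC: 04:00–07:15, 08:30–08:45, 09:30–12:00.
Hiro ∩ Aarav: 08:45–09:45, 10:30–11:30.
Hiro ∩ Aarav ∩ Diego: 08:45–09:45.
Hiro ∩ Aarav ∩ Diego ∩ Uma: 09:30–09:45.
Total common minutes: 15.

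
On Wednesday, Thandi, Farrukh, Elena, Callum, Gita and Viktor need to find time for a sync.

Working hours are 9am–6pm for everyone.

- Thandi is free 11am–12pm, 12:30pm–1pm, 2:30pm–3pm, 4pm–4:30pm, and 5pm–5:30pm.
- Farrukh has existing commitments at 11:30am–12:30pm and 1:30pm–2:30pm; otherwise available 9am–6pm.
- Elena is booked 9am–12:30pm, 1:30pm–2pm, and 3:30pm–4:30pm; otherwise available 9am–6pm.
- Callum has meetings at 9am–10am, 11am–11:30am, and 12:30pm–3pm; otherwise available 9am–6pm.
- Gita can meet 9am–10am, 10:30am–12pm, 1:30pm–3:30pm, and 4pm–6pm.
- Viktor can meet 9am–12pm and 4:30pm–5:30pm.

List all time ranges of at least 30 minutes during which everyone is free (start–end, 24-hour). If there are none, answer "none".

17:00–17:30

Farrukh free within 09:00–18:00: 09:00–11:30, 12:30–13:30, 14:30–18:00.
Elena free within 09:00–18:00: 12:30–13:30, 14:00–15:30, 16:30–18:00.
Callum free within 09:00–18:00: 10:00–11:00, 11:30–12:30, 15:00–18:00.
Thandi ∩ Farrukh: 11:00–11:30, 12:30–13:00, 14:30–15:00, 16:00–16:30, 17:00–17:30.
Thandi ∩ Farrukh ∩ Elena: 12:30–13:00, 14:30–15:00, 17:00–17:30.
Thandi ∩ Farrukh ∩ Elena ∩ Callum: 17:00–17:30.
Thandi ∩ Farrukh ∩ Elena ∩ Callum ∩ Gita: 17:00–17:30.
Thandi ∩ Farrukh ∩ Elena ∩ Callum ∩ Gita ∩ Viktor: 17:00–17:30.
Windows ≥ 30 min: 17:00–17:30.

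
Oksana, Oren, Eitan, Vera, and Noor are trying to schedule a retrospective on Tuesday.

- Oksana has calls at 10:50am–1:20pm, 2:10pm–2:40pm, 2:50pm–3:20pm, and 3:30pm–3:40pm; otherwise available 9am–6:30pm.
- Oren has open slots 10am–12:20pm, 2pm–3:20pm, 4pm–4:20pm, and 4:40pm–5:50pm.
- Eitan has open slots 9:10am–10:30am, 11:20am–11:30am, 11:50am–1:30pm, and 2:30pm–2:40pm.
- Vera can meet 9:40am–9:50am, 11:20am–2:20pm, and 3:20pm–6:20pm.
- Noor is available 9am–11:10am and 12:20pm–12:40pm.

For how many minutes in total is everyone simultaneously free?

Oksana free within 09:00–18:30: 09:00–10:50, 13:20–14:10, 14:40–14:50, 15:20–15:30, 15:40–18:30.
Oksana ∩ Oren: 10:00–10:50, 14:00–14:10, 14:40–14:50, 16:00–16:20, 16:40–17:50.
Oksana ∩ Oren ∩ Eitan: 10:00–10:30.
Oksana ∩ Oren ∩ Eitan ∩ Vera: (none).
Oksana ∩ Oren ∩ Eitan ∩ Vera ∩ Noor: (none).
Total common minutes: 0.

0 minutes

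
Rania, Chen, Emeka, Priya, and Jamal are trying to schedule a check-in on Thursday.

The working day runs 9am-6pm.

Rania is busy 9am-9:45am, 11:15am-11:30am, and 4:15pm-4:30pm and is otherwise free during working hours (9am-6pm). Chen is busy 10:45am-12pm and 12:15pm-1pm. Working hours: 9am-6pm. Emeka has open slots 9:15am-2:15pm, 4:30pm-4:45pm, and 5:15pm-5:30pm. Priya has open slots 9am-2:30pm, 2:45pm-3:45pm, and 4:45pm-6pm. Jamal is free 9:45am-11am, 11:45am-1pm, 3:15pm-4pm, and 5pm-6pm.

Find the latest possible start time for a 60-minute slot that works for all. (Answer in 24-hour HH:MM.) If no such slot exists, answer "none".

Rania free within 09:00–18:00: 09:45–11:15, 11:30–16:15, 16:30–18:00.
Chen free within 09:00–18:00: 09:00–10:45, 12:00–12:15, 13:00–18:00.
Rania ∩ Chen: 09:45–10:45, 12:00–12:15, 13:00–16:15, 16:30–18:00.
Rania ∩ Chen ∩ Emeka: 09:45–10:45, 12:00–12:15, 13:00–14:15, 16:30–16:45, 17:15–17:30.
Rania ∩ Chen ∩ Emeka ∩ Priya: 09:45–10:45, 12:00–12:15, 13:00–14:15, 17:15–17:30.
Rania ∩ Chen ∩ Emeka ∩ Priya ∩ Jamal: 09:45–10:45, 12:00–12:15, 17:15–17:30.
Windows ≥ 60 min: 09:45–10:45.
Latest start in the last window 09:45–10:45 is 10:45 − 60 min = 09:45.

09:45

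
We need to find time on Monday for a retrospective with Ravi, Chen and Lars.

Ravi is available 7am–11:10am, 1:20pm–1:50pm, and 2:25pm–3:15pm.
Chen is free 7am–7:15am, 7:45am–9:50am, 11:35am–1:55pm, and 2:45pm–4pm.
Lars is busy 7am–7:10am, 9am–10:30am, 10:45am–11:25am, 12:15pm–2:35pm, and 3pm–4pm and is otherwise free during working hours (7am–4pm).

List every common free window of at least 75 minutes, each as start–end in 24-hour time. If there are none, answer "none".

Lars free within 07:00–16:00: 07:10–09:00, 10:30–10:45, 11:25–12:15, 14:35–15:00.
Ravi ∩ Chen: 07:00–07:15, 07:45–09:50, 13:20–13:50, 14:45–15:15.
Ravi ∩ Chen ∩ Lars: 07:10–07:15, 07:45–09:00, 14:45–15:00.
Windows ≥ 75 min: 07:45–09:00.

07:45–09:00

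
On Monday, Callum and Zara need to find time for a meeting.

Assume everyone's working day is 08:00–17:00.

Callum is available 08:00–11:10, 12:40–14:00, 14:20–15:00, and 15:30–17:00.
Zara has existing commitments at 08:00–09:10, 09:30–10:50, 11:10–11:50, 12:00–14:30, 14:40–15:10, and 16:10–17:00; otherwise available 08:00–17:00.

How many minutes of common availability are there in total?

90 minutes

Zara free within 08:00–17:00: 09:10–09:30, 10:50–11:10, 11:50–12:00, 14:30–14:40, 15:10–16:10.
Callum ∩ Zara: 09:10–09:30, 10:50–11:10, 14:30–14:40, 15:30–16:10.
Total common minutes: 20 + 20 + 10 + 40 = 90.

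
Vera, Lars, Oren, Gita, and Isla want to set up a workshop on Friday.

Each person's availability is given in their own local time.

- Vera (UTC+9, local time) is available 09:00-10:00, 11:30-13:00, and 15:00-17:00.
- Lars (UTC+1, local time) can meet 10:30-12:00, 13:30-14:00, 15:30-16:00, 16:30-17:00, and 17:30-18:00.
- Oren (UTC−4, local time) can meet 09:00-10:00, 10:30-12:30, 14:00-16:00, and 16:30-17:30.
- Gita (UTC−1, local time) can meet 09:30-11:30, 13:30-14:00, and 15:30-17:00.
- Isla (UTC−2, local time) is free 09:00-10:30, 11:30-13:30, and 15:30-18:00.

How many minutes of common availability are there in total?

0 minutes

Vera → UTC: 00:00–01:00, 02:30–04:00, 06:00–08:00.
Lars → UTC: 09:30–11:00, 12:30–13:00, 14:30–15:00, 15:30–16:00, 16:30–17:00.
Oren → UTC: 13:00–14:00, 14:30–16:30, 18:00–20:00, 20:30–21:30.
Gita → UTC: 10:30–12:30, 14:30–15:00, 16:30–18:00.
Isla → UTC: 11:00–12:30, 13:30–15:30, 17:30–20:00.
Vera ∩ Lars: (none).
Vera ∩ Lars ∩ Oren: (none).
Vera ∩ Lars ∩ Oren ∩ Gita: (none).
Vera ∩ Lars ∩ Oren ∩ Gita ∩ Isla: (none).
Total common minutes: 0.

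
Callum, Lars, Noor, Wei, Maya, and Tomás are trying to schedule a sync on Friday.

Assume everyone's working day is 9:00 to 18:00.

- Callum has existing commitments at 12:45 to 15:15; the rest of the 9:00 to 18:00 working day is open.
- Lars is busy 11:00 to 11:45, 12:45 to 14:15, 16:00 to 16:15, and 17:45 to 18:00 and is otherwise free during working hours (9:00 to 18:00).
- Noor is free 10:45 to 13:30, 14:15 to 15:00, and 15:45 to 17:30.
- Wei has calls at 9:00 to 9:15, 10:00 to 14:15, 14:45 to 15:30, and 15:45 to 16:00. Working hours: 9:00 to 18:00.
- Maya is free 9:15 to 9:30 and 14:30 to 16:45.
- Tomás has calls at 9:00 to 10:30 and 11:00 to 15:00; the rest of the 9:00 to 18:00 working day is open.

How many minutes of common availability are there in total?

Callum free within 09:00–18:00: 09:00–12:45, 15:15–18:00.
Lars free within 09:00–18:00: 09:00–11:00, 11:45–12:45, 14:15–16:00, 16:15–17:45.
Wei free within 09:00–18:00: 09:15–10:00, 14:15–14:45, 15:30–15:45, 16:00–18:00.
Tomás free within 09:00–18:00: 10:30–11:00, 15:00–18:00.
Callum ∩ Lars: 09:00–11:00, 11:45–12:45, 15:15–16:00, 16:15–17:45.
Callum ∩ Lars ∩ Noor: 10:45–11:00, 11:45–12:45, 15:45–16:00, 16:15–17:30.
Callum ∩ Lars ∩ Noor ∩ Wei: 16:15–17:30.
Callum ∩ Lars ∩ Noor ∩ Wei ∩ Maya: 16:15–16:45.
Callum ∩ Lars ∩ Noor ∩ Wei ∩ Maya ∩ Tomás: 16:15–16:45.
Total common minutes: 30.

30 minutes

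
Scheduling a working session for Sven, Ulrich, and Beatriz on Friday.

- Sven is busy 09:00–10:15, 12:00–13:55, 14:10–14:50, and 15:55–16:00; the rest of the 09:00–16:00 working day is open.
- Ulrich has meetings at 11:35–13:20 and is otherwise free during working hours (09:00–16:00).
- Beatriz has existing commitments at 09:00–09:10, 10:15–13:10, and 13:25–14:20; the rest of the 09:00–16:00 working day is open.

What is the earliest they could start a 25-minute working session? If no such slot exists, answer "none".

14:50

Sven free within 09:00–16:00: 10:15–12:00, 13:55–14:10, 14:50–15:55.
Ulrich free within 09:00–16:00: 09:00–11:35, 13:20–16:00.
Beatriz free within 09:00–16:00: 09:10–10:15, 13:10–13:25, 14:20–16:00.
Sven ∩ Ulrich: 10:15–11:35, 13:55–14:10, 14:50–15:55.
Sven ∩ Ulrich ∩ Beatriz: 14:50–15:55.
Windows ≥ 25 min: 14:50–15:55.
Earliest such window starts at 14:50.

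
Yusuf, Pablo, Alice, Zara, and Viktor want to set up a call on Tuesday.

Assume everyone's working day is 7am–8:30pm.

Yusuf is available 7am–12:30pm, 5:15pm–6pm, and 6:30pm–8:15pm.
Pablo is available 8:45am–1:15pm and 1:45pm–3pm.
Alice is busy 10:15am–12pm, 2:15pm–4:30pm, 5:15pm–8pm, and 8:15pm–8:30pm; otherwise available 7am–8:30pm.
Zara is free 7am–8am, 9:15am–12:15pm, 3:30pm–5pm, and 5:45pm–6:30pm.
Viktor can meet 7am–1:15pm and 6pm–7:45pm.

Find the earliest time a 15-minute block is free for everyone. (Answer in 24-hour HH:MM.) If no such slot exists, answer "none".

09:15

Alice free within 07:00–20:30: 07:00–10:15, 12:00–14:15, 16:30–17:15, 20:00–20:15.
Yusuf ∩ Pablo: 08:45–12:30.
Yusuf ∩ Pablo ∩ Alice: 08:45–10:15, 12:00–12:30.
Yusuf ∩ Pablo ∩ Alice ∩ Zara: 09:15–10:15, 12:00–12:15.
Yusuf ∩ Pablo ∩ Alice ∩ Zara ∩ Viktor: 09:15–10:15, 12:00–12:15.
Windows ≥ 15 min: 09:15–10:15, 12:00–12:15.
Earliest such window starts at 09:15.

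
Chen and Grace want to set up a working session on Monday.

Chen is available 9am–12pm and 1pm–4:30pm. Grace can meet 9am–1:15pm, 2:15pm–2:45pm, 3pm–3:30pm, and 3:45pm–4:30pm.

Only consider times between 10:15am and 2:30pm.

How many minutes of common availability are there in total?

Chen ∩ Grace: 09:00–12:00, 13:00–13:15, 14:15–14:45, 15:00–15:30, 15:45–16:30.
Restricted to 10:15–14:30: 10:15–12:00, 13:00–13:15, 14:15–14:30.
Total common minutes: 105 + 15 + 15 = 135.

135 minutes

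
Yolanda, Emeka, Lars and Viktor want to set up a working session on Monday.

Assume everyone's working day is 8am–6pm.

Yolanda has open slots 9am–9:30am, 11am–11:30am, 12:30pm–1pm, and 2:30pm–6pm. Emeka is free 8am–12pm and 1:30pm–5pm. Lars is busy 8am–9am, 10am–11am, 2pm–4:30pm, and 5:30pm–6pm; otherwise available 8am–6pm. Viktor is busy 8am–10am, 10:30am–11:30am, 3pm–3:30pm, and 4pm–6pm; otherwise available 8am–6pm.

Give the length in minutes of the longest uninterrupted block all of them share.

Lars free within 08:00–18:00: 09:00–10:00, 11:00–14:00, 16:30–17:30.
Viktor free within 08:00–18:00: 10:00–10:30, 11:30–15:00, 15:30–16:00.
Yolanda ∩ Emeka: 09:00–09:30, 11:00–11:30, 14:30–17:00.
Yolanda ∩ Emeka ∩ Lars: 09:00–09:30, 11:00–11:30, 16:30–17:00.
Yolanda ∩ Emeka ∩ Lars ∩ Viktor: (none).
No common window.

0 minutes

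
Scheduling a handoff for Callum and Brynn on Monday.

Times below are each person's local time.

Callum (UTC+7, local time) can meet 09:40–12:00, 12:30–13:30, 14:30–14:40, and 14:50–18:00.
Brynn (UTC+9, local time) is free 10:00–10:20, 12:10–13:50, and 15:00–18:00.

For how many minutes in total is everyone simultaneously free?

210 minutes

Callum → UTC: 02:40–05:00, 05:30–06:30, 07:30–07:40, 07:50–11:00.
Brynn → UTC: 01:00–01:20, 03:10–04:50, 06:00–09:00.
Callum ∩ Brynn: 03:10–04:50, 06:00–06:30, 07:30–07:40, 07:50–09:00.
Total common minutes: 100 + 30 + 10 + 70 = 210.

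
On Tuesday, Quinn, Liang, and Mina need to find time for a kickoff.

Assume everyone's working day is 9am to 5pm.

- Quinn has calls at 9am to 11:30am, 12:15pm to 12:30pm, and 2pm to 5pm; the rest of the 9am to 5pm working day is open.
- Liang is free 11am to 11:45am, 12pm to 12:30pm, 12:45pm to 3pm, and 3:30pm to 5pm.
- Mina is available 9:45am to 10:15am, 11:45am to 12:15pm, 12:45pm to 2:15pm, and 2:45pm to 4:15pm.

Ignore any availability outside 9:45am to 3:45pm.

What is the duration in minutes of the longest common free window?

Quinn free within 09:00–17:00: 11:30–12:15, 12:30–14:00.
Quinn ∩ Liang: 11:30–11:45, 12:00–12:15, 12:45–14:00.
Quinn ∩ Liang ∩ Mina: 12:00–12:15, 12:45–14:00.
Restricted to 09:45–15:45: 12:00–12:15, 12:45–14:00.
Common window lengths: 15, 75 min; longest is 75.

75 minutes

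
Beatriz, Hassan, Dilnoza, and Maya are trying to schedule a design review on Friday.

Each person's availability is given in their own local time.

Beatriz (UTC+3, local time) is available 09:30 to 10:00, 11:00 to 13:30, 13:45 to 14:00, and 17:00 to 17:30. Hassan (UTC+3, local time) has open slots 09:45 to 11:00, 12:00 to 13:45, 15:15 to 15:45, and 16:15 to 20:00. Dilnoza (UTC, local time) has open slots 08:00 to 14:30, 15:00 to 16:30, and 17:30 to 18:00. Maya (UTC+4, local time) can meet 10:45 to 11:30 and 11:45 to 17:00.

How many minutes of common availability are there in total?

90 minutes

Beatriz → UTC: 06:30–07:00, 08:00–10:30, 10:45–11:00, 14:00–14:30.
Hassan → UTC: 06:45–08:00, 09:00–10:45, 12:15–12:45, 13:15–17:00.
Dilnoza → UTC: 08:00–14:30, 15:00–16:30, 17:30–18:00.
Maya → UTC: 06:45–07:30, 07:45–13:00.
Beatriz ∩ Hassan: 06:45–07:00, 09:00–10:30, 14:00–14:30.
Beatriz ∩ Hassan ∩ Dilnoza: 09:00–10:30, 14:00–14:30.
Beatriz ∩ Hassan ∩ Dilnoza ∩ Maya: 09:00–10:30.
Total common minutes: 90.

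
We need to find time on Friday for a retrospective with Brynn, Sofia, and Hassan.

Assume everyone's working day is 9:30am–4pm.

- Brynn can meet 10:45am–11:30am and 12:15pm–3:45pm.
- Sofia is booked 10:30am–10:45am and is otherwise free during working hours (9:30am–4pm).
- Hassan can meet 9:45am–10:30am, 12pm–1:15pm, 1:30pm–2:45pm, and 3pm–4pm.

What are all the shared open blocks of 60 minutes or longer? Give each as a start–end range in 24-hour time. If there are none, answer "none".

Sofia free within 09:30–16:00: 09:30–10:30, 10:45–16:00.
Brynn ∩ Sofia: 10:45–11:30, 12:15–15:45.
Brynn ∩ Sofia ∩ Hassan: 12:15–13:15, 13:30–14:45, 15:00–15:45.
Windows ≥ 60 min: 12:15–13:15, 13:30–14:45.

12:15–13:15, 13:30–14:45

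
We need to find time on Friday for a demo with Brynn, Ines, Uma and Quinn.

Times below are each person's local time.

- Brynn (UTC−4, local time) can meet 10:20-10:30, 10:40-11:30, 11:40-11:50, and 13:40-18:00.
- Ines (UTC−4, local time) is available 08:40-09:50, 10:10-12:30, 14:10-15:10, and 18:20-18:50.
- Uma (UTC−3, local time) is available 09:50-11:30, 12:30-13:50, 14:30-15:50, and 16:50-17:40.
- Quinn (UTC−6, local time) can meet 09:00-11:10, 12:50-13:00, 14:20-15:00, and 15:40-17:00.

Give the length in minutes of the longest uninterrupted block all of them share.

Brynn → UTC: 14:20–14:30, 14:40–15:30, 15:40–15:50, 17:40–22:00.
Ines → UTC: 12:40–13:50, 14:10–16:30, 18:10–19:10, 22:20–22:50.
Uma → UTC: 12:50–14:30, 15:30–16:50, 17:30–18:50, 19:50–20:40.
Quinn → UTC: 15:00–17:10, 18:50–19:00, 20:20–21:00, 21:40–23:00.
Brynn ∩ Ines: 14:20–14:30, 14:40–15:30, 15:40–15:50, 18:10–19:10.
Brynn ∩ Ines ∩ Uma: 14:20–14:30, 15:40–15:50, 18:10–18:50.
Brynn ∩ Ines ∩ Uma ∩ Quinn: 15:40–15:50.
Single common window of 10 minutes.

10 minutes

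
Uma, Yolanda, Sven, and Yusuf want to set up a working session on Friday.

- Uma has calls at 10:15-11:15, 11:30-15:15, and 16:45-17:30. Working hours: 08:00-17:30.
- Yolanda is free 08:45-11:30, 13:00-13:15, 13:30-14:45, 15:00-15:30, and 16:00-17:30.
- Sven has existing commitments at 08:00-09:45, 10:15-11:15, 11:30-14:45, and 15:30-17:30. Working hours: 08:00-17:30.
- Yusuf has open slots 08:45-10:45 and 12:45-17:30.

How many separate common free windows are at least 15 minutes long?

2

Uma free within 08:00–17:30: 08:00–10:15, 11:15–11:30, 15:15–16:45.
Sven free within 08:00–17:30: 09:45–10:15, 11:15–11:30, 14:45–15:30.
Uma ∩ Yolanda: 08:45–10:15, 11:15–11:30, 15:15–15:30, 16:00–16:45.
Uma ∩ Yolanda ∩ Sven: 09:45–10:15, 11:15–11:30, 15:15–15:30.
Uma ∩ Yolanda ∩ Sven ∩ Yusuf: 09:45–10:15, 15:15–15:30.
Windows ≥ 15 min: 09:45–10:15, 15:15–15:30.
That's 2 windows.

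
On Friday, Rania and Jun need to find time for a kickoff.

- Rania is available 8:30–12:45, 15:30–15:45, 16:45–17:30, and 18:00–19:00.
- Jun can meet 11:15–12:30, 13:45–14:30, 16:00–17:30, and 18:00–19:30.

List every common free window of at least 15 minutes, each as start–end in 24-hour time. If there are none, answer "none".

11:15–12:30, 16:45–17:30, 18:00–19:00

Rania ∩ Jun: 11:15–12:30, 16:45–17:30, 18:00–19:00.
Windows ≥ 15 min: 11:15–12:30, 16:45–17:30, 18:00–19:00.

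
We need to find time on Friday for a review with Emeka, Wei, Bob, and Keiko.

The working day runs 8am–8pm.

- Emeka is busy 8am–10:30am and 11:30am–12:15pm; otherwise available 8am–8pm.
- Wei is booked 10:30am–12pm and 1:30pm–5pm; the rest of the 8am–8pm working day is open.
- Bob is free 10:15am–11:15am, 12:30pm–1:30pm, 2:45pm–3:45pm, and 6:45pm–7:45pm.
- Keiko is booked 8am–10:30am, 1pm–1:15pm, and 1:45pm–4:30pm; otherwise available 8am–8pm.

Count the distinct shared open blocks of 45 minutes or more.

1

Emeka free within 08:00–20:00: 10:30–11:30, 12:15–20:00.
Wei free within 08:00–20:00: 08:00–10:30, 12:00–13:30, 17:00–20:00.
Keiko free within 08:00–20:00: 10:30–13:00, 13:15–13:45, 16:30–20:00.
Emeka ∩ Wei: 12:15–13:30, 17:00–20:00.
Emeka ∩ Wei ∩ Bob: 12:30–13:30, 18:45–19:45.
Emeka ∩ Wei ∩ Bob ∩ Keiko: 12:30–13:00, 13:15–13:30, 18:45–19:45.
Windows ≥ 45 min: 18:45–19:45.
That's 1 window.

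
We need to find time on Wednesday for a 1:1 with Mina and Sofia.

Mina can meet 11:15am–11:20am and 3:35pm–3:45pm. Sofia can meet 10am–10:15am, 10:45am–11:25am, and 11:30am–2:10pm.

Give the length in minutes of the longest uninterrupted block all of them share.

5 minutes

Mina ∩ Sofia: 11:15–11:20.
Single common window of 5 minutes.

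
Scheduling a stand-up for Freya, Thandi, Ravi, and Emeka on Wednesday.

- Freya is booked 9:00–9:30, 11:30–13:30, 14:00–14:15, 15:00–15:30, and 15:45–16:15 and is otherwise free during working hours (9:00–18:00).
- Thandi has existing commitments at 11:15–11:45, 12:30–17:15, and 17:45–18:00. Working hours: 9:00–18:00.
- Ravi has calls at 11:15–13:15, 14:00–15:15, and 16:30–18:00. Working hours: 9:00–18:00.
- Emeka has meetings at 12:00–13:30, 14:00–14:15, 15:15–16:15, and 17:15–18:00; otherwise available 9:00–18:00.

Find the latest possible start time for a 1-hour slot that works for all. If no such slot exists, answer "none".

Freya free within 09:00–18:00: 09:30–11:30, 13:30–14:00, 14:15–15:00, 15:30–15:45, 16:15–18:00.
Thandi free within 09:00–18:00: 09:00–11:15, 11:45–12:30, 17:15–17:45.
Ravi free within 09:00–18:00: 09:00–11:15, 13:15–14:00, 15:15–16:30.
Emeka free within 09:00–18:00: 09:00–12:00, 13:30–14:00, 14:15–15:15, 16:15–17:15.
Freya ∩ Thandi: 09:30–11:15, 17:15–17:45.
Freya ∩ Thandi ∩ Ravi: 09:30–11:15.
Freya ∩ Thandi ∩ Ravi ∩ Emeka: 09:30–11:15.
Windows ≥ 60 min: 09:30–11:15.
Latest start in the last window 09:30–11:15 is 11:15 − 60 min = 10:15.

10:15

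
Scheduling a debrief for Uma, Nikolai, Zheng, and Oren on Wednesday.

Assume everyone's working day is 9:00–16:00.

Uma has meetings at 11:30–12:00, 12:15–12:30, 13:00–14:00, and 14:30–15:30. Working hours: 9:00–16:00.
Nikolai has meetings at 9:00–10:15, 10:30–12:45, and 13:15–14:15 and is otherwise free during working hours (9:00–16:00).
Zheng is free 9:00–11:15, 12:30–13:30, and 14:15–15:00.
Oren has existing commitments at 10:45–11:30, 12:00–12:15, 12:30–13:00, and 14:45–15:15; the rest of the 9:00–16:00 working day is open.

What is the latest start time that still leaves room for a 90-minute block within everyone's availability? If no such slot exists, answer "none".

Uma free within 09:00–16:00: 09:00–11:30, 12:00–12:15, 12:30–13:00, 14:00–14:30, 15:30–16:00.
Nikolai free within 09:00–16:00: 10:15–10:30, 12:45–13:15, 14:15–16:00.
Oren free within 09:00–16:00: 09:00–10:45, 11:30–12:00, 12:15–12:30, 13:00–14:45, 15:15–16:00.
Uma ∩ Nikolai: 10:15–10:30, 12:45–13:00, 14:15–14:30, 15:30–16:00.
Uma ∩ Nikolai ∩ Zheng: 10:15–10:30, 12:45–13:00, 14:15–14:30.
Uma ∩ Nikolai ∩ Zheng ∩ Oren: 10:15–10:30, 14:15–14:30.
Windows ≥ 90 min: (none).

none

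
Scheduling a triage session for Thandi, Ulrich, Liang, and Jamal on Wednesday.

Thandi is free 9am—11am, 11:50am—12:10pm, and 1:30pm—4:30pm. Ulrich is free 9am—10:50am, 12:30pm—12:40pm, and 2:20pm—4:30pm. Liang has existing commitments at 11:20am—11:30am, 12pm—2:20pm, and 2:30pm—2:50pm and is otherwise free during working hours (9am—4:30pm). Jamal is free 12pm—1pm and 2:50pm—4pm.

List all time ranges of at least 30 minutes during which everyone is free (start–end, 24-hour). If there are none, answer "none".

14:50–16:00

Liang free within 09:00–16:30: 09:00–11:20, 11:30–12:00, 14:20–14:30, 14:50–16:30.
Thandi ∩ Ulrich: 09:00–10:50, 14:20–16:30.
Thandi ∩ Ulrich ∩ Liang: 09:00–10:50, 14:20–14:30, 14:50–16:30.
Thandi ∩ Ulrich ∩ Liang ∩ Jamal: 14:50–16:00.
Windows ≥ 30 min: 14:50–16:00.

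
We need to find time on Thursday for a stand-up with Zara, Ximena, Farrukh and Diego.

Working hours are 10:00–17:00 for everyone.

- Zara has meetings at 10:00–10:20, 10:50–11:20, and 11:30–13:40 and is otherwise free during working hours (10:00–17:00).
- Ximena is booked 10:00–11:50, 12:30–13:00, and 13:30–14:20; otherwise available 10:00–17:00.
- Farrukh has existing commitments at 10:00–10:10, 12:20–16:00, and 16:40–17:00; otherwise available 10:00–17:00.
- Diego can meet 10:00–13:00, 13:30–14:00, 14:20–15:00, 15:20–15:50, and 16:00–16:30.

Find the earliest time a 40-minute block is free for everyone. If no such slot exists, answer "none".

none

Zara free within 10:00–17:00: 10:20–10:50, 11:20–11:30, 13:40–17:00.
Ximena free within 10:00–17:00: 11:50–12:30, 13:00–13:30, 14:20–17:00.
Farrukh free within 10:00–17:00: 10:10–12:20, 16:00–16:40.
Zara ∩ Ximena: 14:20–17:00.
Zara ∩ Ximena ∩ Farrukh: 16:00–16:40.
Zara ∩ Ximena ∩ Farrukh ∩ Diego: 16:00–16:30.
Windows ≥ 40 min: (none).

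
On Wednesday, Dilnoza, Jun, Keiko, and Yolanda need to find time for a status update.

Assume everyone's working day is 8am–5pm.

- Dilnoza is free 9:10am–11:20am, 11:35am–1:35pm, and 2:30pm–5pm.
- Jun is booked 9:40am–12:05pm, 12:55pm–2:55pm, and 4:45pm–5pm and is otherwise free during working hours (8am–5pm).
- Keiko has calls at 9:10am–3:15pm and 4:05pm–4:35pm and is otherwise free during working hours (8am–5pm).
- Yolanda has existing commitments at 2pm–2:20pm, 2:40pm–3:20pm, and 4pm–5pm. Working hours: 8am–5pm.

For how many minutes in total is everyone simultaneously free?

Jun free within 08:00–17:00: 08:00–09:40, 12:05–12:55, 14:55–16:45.
Keiko free within 08:00–17:00: 08:00–09:10, 15:15–16:05, 16:35–17:00.
Yolanda free within 08:00–17:00: 08:00–14:00, 14:20–14:40, 15:20–16:00.
Dilnoza ∩ Jun: 09:10–09:40, 12:05–12:55, 14:55–16:45.
Dilnoza ∩ Jun ∩ Keiko: 15:15–16:05, 16:35–16:45.
Dilnoza ∩ Jun ∩ Keiko ∩ Yolanda: 15:20–16:00.
Total common minutes: 40.

40 minutes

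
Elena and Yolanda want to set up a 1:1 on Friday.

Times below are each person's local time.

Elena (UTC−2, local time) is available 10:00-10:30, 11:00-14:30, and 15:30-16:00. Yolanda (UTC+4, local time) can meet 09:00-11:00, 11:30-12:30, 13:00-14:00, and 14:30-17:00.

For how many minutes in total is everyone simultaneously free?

30 minutes

Elena → UTC: 12:00–12:30, 13:00–16:30, 17:30–18:00.
Yolanda → UTC: 05:00–07:00, 07:30–08:30, 09:00–10:00, 10:30–13:00.
Elena ∩ Yolanda: 12:00–12:30.
Total common minutes: 30.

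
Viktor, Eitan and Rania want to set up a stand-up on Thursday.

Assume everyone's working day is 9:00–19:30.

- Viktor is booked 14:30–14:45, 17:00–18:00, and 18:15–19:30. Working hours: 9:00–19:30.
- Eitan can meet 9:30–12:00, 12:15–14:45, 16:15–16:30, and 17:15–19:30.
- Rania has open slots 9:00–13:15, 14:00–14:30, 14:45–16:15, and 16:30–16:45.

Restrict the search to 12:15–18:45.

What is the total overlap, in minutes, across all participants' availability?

90 minutes

Viktor free within 09:00–19:30: 09:00–14:30, 14:45–17:00, 18:00–18:15.
Viktor ∩ Eitan: 09:30–12:00, 12:15–14:30, 16:15–16:30, 18:00–18:15.
Viktor ∩ Eitan ∩ Rania: 09:30–12:00, 12:15–13:15, 14:00–14:30.
Restricted to 12:15–18:45: 12:15–13:15, 14:00–14:30.
Total common minutes: 60 + 30 = 90.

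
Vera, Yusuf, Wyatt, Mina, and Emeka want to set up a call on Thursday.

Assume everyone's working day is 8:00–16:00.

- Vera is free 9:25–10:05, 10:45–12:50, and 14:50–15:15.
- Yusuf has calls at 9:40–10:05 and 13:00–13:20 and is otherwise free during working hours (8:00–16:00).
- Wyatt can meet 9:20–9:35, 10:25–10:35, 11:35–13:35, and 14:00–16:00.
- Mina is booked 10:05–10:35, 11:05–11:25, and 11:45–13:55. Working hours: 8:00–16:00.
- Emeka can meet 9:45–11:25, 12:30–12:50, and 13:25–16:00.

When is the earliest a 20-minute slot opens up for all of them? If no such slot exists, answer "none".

Yusuf free within 08:00–16:00: 08:00–09:40, 10:05–13:00, 13:20–16:00.
Mina free within 08:00–16:00: 08:00–10:05, 10:35–11:05, 11:25–11:45, 13:55–16:00.
Vera ∩ Yusuf: 09:25–09:40, 10:45–12:50, 14:50–15:15.
Vera ∩ Yusuf ∩ Wyatt: 09:25–09:35, 11:35–12:50, 14:50–15:15.
Vera ∩ Yusuf ∩ Wyatt ∩ Mina: 09:25–09:35, 11:35–11:45, 14:50–15:15.
Vera ∩ Yusuf ∩ Wyatt ∩ Mina ∩ Emeka: 14:50–15:15.
Windows ≥ 20 min: 14:50–15:15.
Earliest such window starts at 14:50.

14:50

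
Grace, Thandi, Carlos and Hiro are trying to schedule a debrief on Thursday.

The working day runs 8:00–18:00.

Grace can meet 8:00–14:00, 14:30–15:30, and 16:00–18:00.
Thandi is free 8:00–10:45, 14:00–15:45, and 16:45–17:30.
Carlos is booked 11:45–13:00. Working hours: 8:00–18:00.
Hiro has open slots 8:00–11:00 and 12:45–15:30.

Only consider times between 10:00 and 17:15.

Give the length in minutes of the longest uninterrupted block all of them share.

Carlos free within 08:00–18:00: 08:00–11:45, 13:00–18:00.
Grace ∩ Thandi: 08:00–10:45, 14:30–15:30, 16:45–17:30.
Grace ∩ Thandi ∩ Carlos: 08:00–10:45, 14:30–15:30, 16:45–17:30.
Grace ∩ Thandi ∩ Carlos ∩ Hiro: 08:00–10:45, 14:30–15:30.
Restricted to 10:00–17:15: 10:00–10:45, 14:30–15:30.
Common window lengths: 45, 60 min; longest is 60.

60 minutes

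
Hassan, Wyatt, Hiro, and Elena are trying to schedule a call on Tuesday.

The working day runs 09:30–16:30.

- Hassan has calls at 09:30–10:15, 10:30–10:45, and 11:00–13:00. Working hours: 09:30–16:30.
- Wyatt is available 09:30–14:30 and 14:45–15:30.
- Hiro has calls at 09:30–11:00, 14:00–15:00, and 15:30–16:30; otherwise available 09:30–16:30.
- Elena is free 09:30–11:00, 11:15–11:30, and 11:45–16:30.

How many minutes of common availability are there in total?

90 minutes

Hassan free within 09:30–16:30: 10:15–10:30, 10:45–11:00, 13:00–16:30.
Hiro free within 09:30–16:30: 11:00–14:00, 15:00–15:30.
Hassan ∩ Wyatt: 10:15–10:30, 10:45–11:00, 13:00–14:30, 14:45–15:30.
Hassan ∩ Wyatt ∩ Hiro: 13:00–14:00, 15:00–15:30.
Hassan ∩ Wyatt ∩ Hiro ∩ Elena: 13:00–14:00, 15:00–15:30.
Total common minutes: 60 + 30 = 90.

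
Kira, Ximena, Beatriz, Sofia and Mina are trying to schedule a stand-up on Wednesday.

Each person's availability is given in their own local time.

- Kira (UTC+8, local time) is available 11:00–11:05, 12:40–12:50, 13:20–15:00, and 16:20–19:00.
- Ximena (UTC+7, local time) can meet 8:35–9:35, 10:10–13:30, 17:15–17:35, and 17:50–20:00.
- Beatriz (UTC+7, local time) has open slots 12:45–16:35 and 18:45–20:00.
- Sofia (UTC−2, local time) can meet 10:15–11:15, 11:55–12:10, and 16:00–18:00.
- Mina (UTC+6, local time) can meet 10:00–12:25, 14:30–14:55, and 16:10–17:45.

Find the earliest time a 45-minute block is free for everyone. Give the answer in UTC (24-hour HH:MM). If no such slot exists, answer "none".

Kira → UTC: 03:00–03:05, 04:40–04:50, 05:20–07:00, 08:20–11:00.
Ximena → UTC: 01:35–02:35, 03:10–06:30, 10:15–10:35, 10:50–13:00.
Beatriz → UTC: 05:45–09:35, 11:45–13:00.
Sofia → UTC: 12:15–13:15, 13:55–14:10, 18:00–20:00.
Mina → UTC: 04:00–06:25, 08:30–08:55, 10:10–11:45.
Kira ∩ Ximena: 04:40–04:50, 05:20–06:30, 10:15–10:35, 10:50–11:00.
Kira ∩ Ximena ∩ Beatriz: 05:45–06:30.
Kira ∩ Ximena ∩ Beatriz ∩ Sofia: (none).
Kira ∩ Ximena ∩ Beatriz ∩ Sofia ∩ Mina: (none).
Windows ≥ 45 min: (none).

none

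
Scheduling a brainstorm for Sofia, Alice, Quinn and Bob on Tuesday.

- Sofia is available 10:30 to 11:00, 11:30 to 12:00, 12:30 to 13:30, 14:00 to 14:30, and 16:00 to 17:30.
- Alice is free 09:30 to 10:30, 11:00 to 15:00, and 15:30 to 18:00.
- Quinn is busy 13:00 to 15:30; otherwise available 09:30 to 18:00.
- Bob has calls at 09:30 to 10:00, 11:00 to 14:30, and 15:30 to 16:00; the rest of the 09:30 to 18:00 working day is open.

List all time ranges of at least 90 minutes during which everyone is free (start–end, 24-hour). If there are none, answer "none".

Quinn free within 09:30–18:00: 09:30–13:00, 15:30–18:00.
Bob free within 09:30–18:00: 10:00–11:00, 14:30–15:30, 16:00–18:00.
Sofia ∩ Alice: 11:30–12:00, 12:30–13:30, 14:00–14:30, 16:00–17:30.
Sofia ∩ Alice ∩ Quinn: 11:30–12:00, 12:30–13:00, 16:00–17:30.
Sofia ∩ Alice ∩ Quinn ∩ Bob: 16:00–17:30.
Windows ≥ 90 min: 16:00–17:30.

16:00–17:30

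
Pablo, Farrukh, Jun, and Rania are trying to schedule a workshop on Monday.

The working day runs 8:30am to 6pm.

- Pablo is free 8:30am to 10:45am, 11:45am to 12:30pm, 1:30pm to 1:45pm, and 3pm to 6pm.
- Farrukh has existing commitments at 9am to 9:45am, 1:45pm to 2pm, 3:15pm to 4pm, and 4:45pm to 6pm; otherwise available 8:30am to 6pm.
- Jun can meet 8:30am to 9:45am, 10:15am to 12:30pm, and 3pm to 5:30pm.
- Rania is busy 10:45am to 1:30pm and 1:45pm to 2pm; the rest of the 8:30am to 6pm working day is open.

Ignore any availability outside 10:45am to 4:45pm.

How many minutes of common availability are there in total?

60 minutes

Farrukh free within 08:30–18:00: 08:30–09:00, 09:45–13:45, 14:00–15:15, 16:00–16:45.
Rania free within 08:30–18:00: 08:30–10:45, 13:30–13:45, 14:00–18:00.
Pablo ∩ Farrukh: 08:30–09:00, 09:45–10:45, 11:45–12:30, 13:30–13:45, 15:00–15:15, 16:00–16:45.
Pablo ∩ Farrukh ∩ Jun: 08:30–09:00, 10:15–10:45, 11:45–12:30, 15:00–15:15, 16:00–16:45.
Pablo ∩ Farrukh ∩ Jun ∩ Rania: 08:30–09:00, 10:15–10:45, 15:00–15:15, 16:00–16:45.
Restricted to 10:45–16:45: 15:00–15:15, 16:00–16:45.
Total common minutes: 15 + 45 = 60.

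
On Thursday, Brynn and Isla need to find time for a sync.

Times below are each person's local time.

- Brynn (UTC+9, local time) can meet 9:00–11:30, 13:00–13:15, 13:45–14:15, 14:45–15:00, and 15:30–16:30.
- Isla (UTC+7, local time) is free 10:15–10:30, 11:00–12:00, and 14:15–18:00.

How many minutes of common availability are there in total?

Brynn → UTC: 00:00–02:30, 04:00–04:15, 04:45–05:15, 05:45–06:00, 06:30–07:30.
Isla → UTC: 03:15–03:30, 04:00–05:00, 07:15–11:00.
Brynn ∩ Isla: 04:00–04:15, 04:45–05:00, 07:15–07:30.
Total common minutes: 15 + 15 + 15 = 45.

45 minutes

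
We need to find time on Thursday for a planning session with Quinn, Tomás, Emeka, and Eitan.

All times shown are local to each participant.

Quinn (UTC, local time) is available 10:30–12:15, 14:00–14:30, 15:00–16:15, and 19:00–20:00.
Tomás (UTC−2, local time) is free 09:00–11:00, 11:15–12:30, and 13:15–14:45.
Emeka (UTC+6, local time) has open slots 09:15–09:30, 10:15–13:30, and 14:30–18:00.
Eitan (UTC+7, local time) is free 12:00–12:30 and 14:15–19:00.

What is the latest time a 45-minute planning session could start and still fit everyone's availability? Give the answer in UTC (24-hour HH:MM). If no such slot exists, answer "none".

Quinn → UTC: 10:30–12:15, 14:00–14:30, 15:00–16:15, 19:00–20:00.
Tomás → UTC: 11:00–13:00, 13:15–14:30, 15:15–16:45.
Emeka → UTC: 03:15–03:30, 04:15–07:30, 08:30–12:00.
Eitan → UTC: 05:00–05:30, 07:15–12:00.
Quinn ∩ Tomás: 11:00–12:15, 14:00–14:30, 15:15–16:15.
Quinn ∩ Tomás ∩ Emeka: 11:00–12:00.
Quinn ∩ Tomás ∩ Emeka ∩ Eitan: 11:00–12:00.
Windows ≥ 45 min: 11:00–12:00.
Latest start in the last window 11:00–12:00 is 12:00 − 45 min = 11:15.

11:15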